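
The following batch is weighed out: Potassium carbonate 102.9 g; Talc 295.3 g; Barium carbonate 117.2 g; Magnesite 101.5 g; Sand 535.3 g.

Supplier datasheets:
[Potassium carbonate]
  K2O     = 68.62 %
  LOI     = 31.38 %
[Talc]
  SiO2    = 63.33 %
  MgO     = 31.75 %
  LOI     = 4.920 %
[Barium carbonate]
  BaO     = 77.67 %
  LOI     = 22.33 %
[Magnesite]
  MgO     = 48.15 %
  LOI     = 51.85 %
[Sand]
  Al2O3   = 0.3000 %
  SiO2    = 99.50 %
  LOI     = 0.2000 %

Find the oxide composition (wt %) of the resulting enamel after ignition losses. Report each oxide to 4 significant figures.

Glass mass = 1026 g (batch 1152 − LOI 126.7).
Composition: Al2O3 0.1566%, SiO2 70.17%, MgO 13.91%, K2O 6.885%, BaO 8.876%

All internal work keeps exact precision at every stage — the intermediate values are displayed (rounded to 4 significant figures) when written out. Every reported result takes just one rounding — the derived quantities, including the totals, the five compositions, yield, ignition loss, glass mass, are computed from the weighed amounts per 1026 g of glass at full float precision as given in either problem or answer.
What the batch supplies per oxide:
  Al2O3: 535.3·0.003000 = 1.606 g
  SiO2: 295.3·0.6333 + 535.3·0.9950 = 719.6 g
  MgO: 295.3·0.3175 + 101.5·0.4815 = 142.6 g
  K2O: 102.9·0.6862 = 70.61 g
  BaO: 117.2·0.7767 = 91.03 g
LOI: 102.9·0.3138 + 295.3·0.04920 + 117.2·0.2233 + 101.5·0.5185 + 535.3·0.002000 = 126.7 g
Glass = total batch minus LOI = 1152 − 126.7 = 1026 g (the oxide masses sum to this)
wt %: oxide over glass, times 100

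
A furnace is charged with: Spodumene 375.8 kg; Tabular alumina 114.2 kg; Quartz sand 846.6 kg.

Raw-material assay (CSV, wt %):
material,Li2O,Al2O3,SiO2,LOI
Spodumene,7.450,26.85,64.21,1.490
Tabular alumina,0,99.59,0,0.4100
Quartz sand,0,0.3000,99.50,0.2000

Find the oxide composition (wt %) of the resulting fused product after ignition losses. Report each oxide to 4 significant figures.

Glass mass = 1329 kg (batch 1337 − LOI 7.761).
Composition: Li2O 2.107%, Al2O3 16.34%, SiO2 81.55%

The intermediate values are shown (rounded to 4 significant figures) alongside each step. All internal work holds full float precision end to end — a single rounding completes every reported number. The derived quantities are rebuilt from the weighed amounts on 1329 kg of glass in exact precision (totals, three oxide percentages, glass mass, the yield, ignition loss) exactly as shown in either problem or answer.
What the batch supplies per oxide:
  Li2O: 375.8·0.07450 = 28.00 kg
  Al2O3: 375.8·0.2685 + 114.2·0.9959 + 846.6·0.003000 = 217.2 kg
  SiO2: 375.8·0.6421 + 846.6·0.9950 = 1084 kg
LOI: 375.8·0.01490 + 114.2·0.004100 + 846.6·0.002000 = 7.761 kg
The glass mass, total less LOI, = 1337 − 7.761 = 1329 kg (consistent with Σ oxide mass)
each wt % is 100 × oxide ÷ glass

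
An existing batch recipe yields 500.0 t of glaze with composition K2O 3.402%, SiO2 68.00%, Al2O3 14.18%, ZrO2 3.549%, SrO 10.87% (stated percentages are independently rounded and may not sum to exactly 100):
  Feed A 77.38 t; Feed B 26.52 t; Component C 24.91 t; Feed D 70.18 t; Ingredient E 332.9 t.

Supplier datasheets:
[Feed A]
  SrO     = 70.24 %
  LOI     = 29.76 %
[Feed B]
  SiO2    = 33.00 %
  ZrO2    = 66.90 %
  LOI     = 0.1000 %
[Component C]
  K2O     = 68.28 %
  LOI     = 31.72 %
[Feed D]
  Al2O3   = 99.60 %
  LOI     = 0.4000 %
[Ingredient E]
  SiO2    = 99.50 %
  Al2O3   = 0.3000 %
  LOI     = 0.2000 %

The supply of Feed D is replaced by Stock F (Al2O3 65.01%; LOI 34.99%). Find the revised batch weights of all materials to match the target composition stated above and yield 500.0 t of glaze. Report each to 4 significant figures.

Intermediates are displayed (rounded to 4 significant digits) across the worked steps — all arithmetic runs at full float precision throughout — each reported value carries a single rounding; the derived quantities (LOI, the totals, the yield, net glass mass, the five compositions) are carried at full float precision from the batch weights per 500.0 t of glass, precisely as stated by either problem or answer.
Oxide mass targets, per 500.0 t glaze:
  K2O: 3.402% × 500.0 = 17.01 t
  SiO2: 68.00% × 500.0 = 340.0 t
  Al2O3: 14.18% × 500.0 = 70.90 t
  ZrO2: 3.549% × 500.0 = 17.74 t
  SrO: 10.87% × 500.0 = 54.35 t
Per-oxide balance check on the weights just shown, per the basis as stated (target by target, the sums agree net of answer rounding effects):
  K2O: 24.91·0.6828 = 17.01 t (target 17.01 t)
  SiO2: 26.52·0.3300 + 332.9·0.9950 = 340.0 t (target 340.0 t)
  Al2O3: 107.5·0.6501 + 332.9·0.003000 = 70.88 t (target 70.90 t)
  ZrO2: 26.52·0.6690 = 17.74 t (target 17.74 t)
  SrO: 77.38·0.7024 = 54.35 t (target 54.35 t)
Mass balance on the glass: batch Σ − ignition loss = 500.0 t (the targets, summed, come to 500.0 t; with the basis standing at 500.0 t — gaps are rounding artifacts).
Whole-batch sum: Σ batch = 569.2 t; LOI loss = Σ batch·LOI = 69.24 t; yield = glass ÷ total batch = 87.84%.

Revised batch per 500.0 t glaze:
  Feed A: 77.38 t
  Feed B: 26.52 t
  Component C: 24.91 t
  Stock F: 107.5 t
  Ingredient E: 332.9 t
Total batch = 569.2 t; LOI loss = 69.24 t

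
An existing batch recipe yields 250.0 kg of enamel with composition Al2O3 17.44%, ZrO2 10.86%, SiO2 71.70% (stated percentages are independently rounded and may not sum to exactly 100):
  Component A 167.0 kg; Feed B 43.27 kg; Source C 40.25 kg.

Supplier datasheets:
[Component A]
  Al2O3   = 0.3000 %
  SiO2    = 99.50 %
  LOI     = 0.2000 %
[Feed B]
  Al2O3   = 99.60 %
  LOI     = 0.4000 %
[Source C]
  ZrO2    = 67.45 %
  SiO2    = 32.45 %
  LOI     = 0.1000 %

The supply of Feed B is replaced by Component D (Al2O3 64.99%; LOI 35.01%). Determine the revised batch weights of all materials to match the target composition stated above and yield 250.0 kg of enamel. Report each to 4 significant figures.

Revised batch per 250.0 kg enamel:
  Component A: 167.0 kg
  Component D: 66.32 kg
  Source C: 40.25 kg
Total batch = 273.6 kg; LOI loss = 23.59 kg

Values along the way are printed, rounded to four significant digits, in the printout — exact precision is carried at each step; every reported result is rounded only once — all derived quantities, which include totals, LOI, net glass mass, yield, three oxide percentages, are carried at full float precision, precisely as stated by question or answer, from the batch weights at 250.0 kg of glass.
Target oxide masses per 250.0 kg enamel:
  Al2O3: 17.44% × 250.0 = 43.60 kg
  ZrO2: 10.86% × 250.0 = 27.15 kg
  SiO2: 71.70% × 250.0 = 179.2 kg
Mass-balance tally per oxide with the batch weights as given, at the basis given (oxide sums agree with the targets once rounding is allowed for):
  Al2O3: 167.0·0.003000 + 66.32·0.6499 = 43.60 kg (target 43.60 kg)
  ZrO2: 40.25·0.6745 = 27.15 kg (target 27.15 kg)
  SiO2: 167.0·0.9950 + 40.25·0.3245 = 179.2 kg (target 179.2 kg)
The glass-mass cross-check: batch total minus LOI = 250.0 kg (per-oxide target masses sum to 250.0 kg; against the stated basis, 250.0 kg — rounding explains the deltas).
Whole-batch sum: Σ batch = 273.6 kg; loss to ignition Σ batch·LOI = 23.59 kg; yield: glass divided by total = 91.38%.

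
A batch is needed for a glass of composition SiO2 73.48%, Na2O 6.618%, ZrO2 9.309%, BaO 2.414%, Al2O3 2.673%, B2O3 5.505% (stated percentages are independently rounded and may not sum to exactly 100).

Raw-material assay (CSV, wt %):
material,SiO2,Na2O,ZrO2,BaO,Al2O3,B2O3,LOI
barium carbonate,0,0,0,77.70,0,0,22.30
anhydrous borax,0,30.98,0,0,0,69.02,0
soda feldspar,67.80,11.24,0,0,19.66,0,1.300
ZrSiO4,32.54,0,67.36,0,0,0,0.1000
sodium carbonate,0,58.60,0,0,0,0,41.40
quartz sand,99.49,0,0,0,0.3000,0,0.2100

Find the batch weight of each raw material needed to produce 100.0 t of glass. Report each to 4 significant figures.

Batch per 100.0 t glass:
  barium carbonate: 3.107 t
  anhydrous borax: 7.976 t
  soda feldspar: 12.67 t
  ZrSiO4: 13.82 t
  sodium carbonate: 4.647 t
  quartz sand: 60.70 t
Total batch = 102.9 t; LOI loss = 2.923 t; yield = 97.16%

The whole derivation runs at exact precision through every step — working values are displayed (rounded to four significant figures) within the worked lines; a single rounding yields each reported figure. The derived quantities, which include totals, glass mass, the yield, six oxide percentages, LOI, are re-derived at exact precision, as set out in the question or the answer, from the batch weights per 100.0 t of glass.
Per-oxide target masses for 100.0 t glass:
  SiO2: 73.48% × 100.0 = 73.48 t
  Na2O: 6.618% × 100.0 = 6.618 t
  ZrO2: 9.309% × 100.0 = 9.309 t
  BaO: 2.414% × 100.0 = 2.414 t
  Al2O3: 2.673% × 100.0 = 2.673 t
  B2O3: 5.505% × 100.0 = 5.505 t
A balance pass over the oxides, using the reported weights, for the quoted basis mass (every target is met by its sum net of answer rounding effects):
  SiO2: 12.67·0.6780 + 13.82·0.3254 + 60.70·0.9949 = 73.48 t (target 73.48 t)
  Na2O: 7.976·0.3098 + 12.67·0.1124 + 4.647·0.5860 = 6.618 t (target 6.618 t)
  ZrO2: 13.82·0.6736 = 9.309 t (target 9.309 t)
  BaO: 3.107·0.7770 = 2.414 t (target 2.414 t)
  Al2O3: 12.67·0.1966 + 60.70·0.003000 = 2.673 t (target 2.673 t)
  B2O3: 7.976·0.6902 = 5.505 t (target 5.505 t)
Consistency of the glass mass: total charge less LOI = 100.0 t (the targets, summed, come to 100.0 t; against the stated basis, 100.0 t — any gap is answer rounding).
Summing the batch: Σ batch = 102.9 t; loss to ignition Σ batch·LOI = 2.923 t; yield = glass ÷ total batch = 97.16%.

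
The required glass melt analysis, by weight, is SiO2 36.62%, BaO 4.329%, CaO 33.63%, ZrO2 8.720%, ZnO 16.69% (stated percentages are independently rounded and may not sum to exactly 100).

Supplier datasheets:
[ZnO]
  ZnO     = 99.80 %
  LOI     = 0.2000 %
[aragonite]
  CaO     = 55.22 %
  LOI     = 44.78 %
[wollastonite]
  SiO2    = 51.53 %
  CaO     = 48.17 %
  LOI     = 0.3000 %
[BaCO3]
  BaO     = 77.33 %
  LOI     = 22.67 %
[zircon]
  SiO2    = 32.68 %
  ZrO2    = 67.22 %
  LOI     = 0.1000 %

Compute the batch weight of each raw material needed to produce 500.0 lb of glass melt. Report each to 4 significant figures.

All internal work keeps full precision through the solve. Intermediates are shown rounded to 4 significant digits in the working; every reported number takes exactly one rounding — derived quantities (five oxide percentages, net glass mass, yield, totals, ignition loss) are carried starting from the weights for 500.0 lb of glass at full precision as they appear in the problem or answer text.
The oxide mass targets at 500.0 lb glass melt:
  SiO2: 36.62% × 500.0 = 183.1 lb
  BaO: 4.329% × 500.0 = 21.64 lb
  CaO: 33.63% × 500.0 = 168.2 lb
  ZrO2: 8.720% × 500.0 = 43.60 lb
  ZnO: 16.69% × 500.0 = 83.45 lb
Verifying the oxide balance using the reported weights, against the basis in use (target by target, the sums agree within answer rounding):
  SiO2: 314.2·0.5153 + 64.86·0.3268 = 183.1 lb (target 183.1 lb)
  BaO: 27.99·0.7733 = 21.64 lb (target 21.64 lb)
  CaO: 30.43·0.5522 + 314.2·0.4817 = 168.2 lb (target 168.2 lb)
  ZrO2: 64.86·0.6722 = 43.60 lb (target 43.60 lb)
  ZnO: 83.62·0.9980 = 83.45 lb (target 83.45 lb)
Glass-mass bookkeeping: Σ batch − LOI loss = 500.0 lb (summing oxide targets gives 499.9 lb; stated basis 500.0 lb — rounding explains the deltas).
Batch total: Σ batch = 521.1 lb; ignition loss, Σ(batch × LOI) = 21.15 lb; yield, glass over the total, = 95.94%.

Batch per 500.0 lb glass melt:
  ZnO: 83.62 lb
  aragonite: 30.43 lb
  wollastonite: 314.2 lb
  BaCO3: 27.99 lb
  zircon: 64.86 lb
Total batch = 521.1 lb; LOI loss = 21.15 lb; yield = 95.94%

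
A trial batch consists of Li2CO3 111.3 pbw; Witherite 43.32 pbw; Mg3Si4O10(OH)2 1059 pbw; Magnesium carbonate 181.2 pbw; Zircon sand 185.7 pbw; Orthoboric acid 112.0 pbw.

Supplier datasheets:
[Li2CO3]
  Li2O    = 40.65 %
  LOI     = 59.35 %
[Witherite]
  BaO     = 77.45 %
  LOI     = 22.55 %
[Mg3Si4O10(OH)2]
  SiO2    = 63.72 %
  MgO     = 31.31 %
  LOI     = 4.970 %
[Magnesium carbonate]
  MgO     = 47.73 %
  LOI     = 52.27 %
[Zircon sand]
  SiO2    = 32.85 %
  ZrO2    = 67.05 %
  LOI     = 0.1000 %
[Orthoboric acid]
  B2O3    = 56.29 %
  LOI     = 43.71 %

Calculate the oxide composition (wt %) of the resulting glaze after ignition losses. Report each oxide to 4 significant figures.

Working values appear, rounded to 4 significant figures, at each printed step; all internal work holds full precision from first step to last; a single rounding finalizes every reported result. Derived quantities (totals, net glass mass, ignition loss, the yield, the six compositions) are computed from the batch weights on 1420 pbw of glass in full float precision as given in the problem or the answer.
Per-oxide mass from batch:
  B2O3: 112.0·0.5629 = 63.04 pbw
  SiO2: 1059·0.6372 + 185.7·0.3285 = 735.8 pbw
  MgO: 1059·0.3131 + 181.2·0.4773 = 418.1 pbw
  Li2O: 111.3·0.4065 = 45.24 pbw
  BaO: 43.32·0.7745 = 33.55 pbw
  ZrO2: 185.7·0.6705 = 124.5 pbw
LOI: 111.3·0.5935 + 43.32·0.2255 + 1059·0.04970 + 181.2·0.5227 + 185.7·0.001000 + 112.0·0.4371 = 272.3 pbw
Net of LOI, the glass mass = 1693 − 272.3 = 1420 pbw (consistent with Σ oxide mass)
oxide / glass × 100 gives the wt %

Glass mass = 1420 pbw (batch 1693 − LOI 272.3).
Composition: B2O3 4.439%, SiO2 51.81%, MgO 29.44%, Li2O 3.186%, BaO 2.362%, ZrO2 8.767%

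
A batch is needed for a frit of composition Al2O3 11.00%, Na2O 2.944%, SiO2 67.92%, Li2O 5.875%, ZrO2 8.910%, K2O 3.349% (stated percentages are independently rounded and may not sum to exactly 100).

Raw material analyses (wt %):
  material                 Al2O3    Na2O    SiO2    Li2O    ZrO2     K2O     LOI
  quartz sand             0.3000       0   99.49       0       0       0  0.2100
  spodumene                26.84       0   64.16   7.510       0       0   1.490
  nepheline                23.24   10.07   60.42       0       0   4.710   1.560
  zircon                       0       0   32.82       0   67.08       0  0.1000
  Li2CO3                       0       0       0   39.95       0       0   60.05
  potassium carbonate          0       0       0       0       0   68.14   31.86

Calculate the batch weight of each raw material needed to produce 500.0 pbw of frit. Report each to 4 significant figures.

Intermediates are printed (rounded to 4 significant digits) as written. The working math carries exact precision at every stage; a single rounding finalizes every reported result. All derived quantities are rebuilt at full float precision (six oxide percentages, the yield, the totals, ignition loss, glass mass) from the batch weights on 500.0 pbw of glass, as set out in question or answer.
The oxide mass targets at 500.0 pbw frit:
  Al2O3: 11.00% × 500.0 = 55.00 pbw
  Na2O: 2.944% × 500.0 = 14.72 pbw
  SiO2: 67.92% × 500.0 = 339.6 pbw
  Li2O: 5.875% × 500.0 = 29.38 pbw
  ZrO2: 8.910% × 500.0 = 44.55 pbw
  K2O: 3.349% × 500.0 = 16.74 pbw
Sums-versus-targets review per the reported batch figures, relative to the basis at hand (delivered sums recover each target modulo rounding of the values):
  Al2O3: 181.4·0.003000 + 76.32·0.2684 + 146.2·0.2324 = 55.01 pbw (target 55.00 pbw)
  Na2O: 146.2·0.1007 = 14.72 pbw (target 14.72 pbw)
  SiO2: 181.4·0.9949 + 76.32·0.6416 + 146.2·0.6042 + 66.41·0.3282 = 339.6 pbw (target 339.6 pbw)
  Li2O: 76.32·0.07510 + 59.18·0.3995 = 29.37 pbw (target 29.38 pbw)
  ZrO2: 66.41·0.6708 = 44.55 pbw (target 44.55 pbw)
  K2O: 146.2·0.04710 + 14.47·0.6814 = 16.75 pbw (target 16.74 pbw)
Glass mass check: net batch after ignition = 500.0 pbw (the Σ of target masses is 500.0 pbw; against the stated basis, 500.0 pbw — differing by rounding only).
Adding the batch up: Σ batch = 544.0 pbw; LOI loss = Σ batch·LOI = 44.01 pbw; yield = glass ÷ total batch = 91.91%.

Batch per 500.0 pbw frit:
  quartz sand: 181.4 pbw
  spodumene: 76.32 pbw
  nepheline: 146.2 pbw
  zircon: 66.41 pbw
  Li2CO3: 59.18 pbw
  potassium carbonate: 14.47 pbw
Total batch = 544.0 pbw; LOI loss = 44.01 pbw; yield = 91.91%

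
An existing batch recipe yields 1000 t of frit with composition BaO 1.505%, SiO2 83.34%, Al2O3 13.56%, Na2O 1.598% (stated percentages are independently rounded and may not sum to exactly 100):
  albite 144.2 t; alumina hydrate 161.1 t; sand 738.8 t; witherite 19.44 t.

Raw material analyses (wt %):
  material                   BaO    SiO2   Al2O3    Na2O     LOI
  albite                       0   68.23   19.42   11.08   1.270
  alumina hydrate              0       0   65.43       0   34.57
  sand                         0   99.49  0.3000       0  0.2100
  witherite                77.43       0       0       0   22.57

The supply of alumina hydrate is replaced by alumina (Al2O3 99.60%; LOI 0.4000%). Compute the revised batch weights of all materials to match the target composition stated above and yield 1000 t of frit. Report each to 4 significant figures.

Exact precision is held at every stage — mid-chain values appear, rounded to four significant figures, within the worked lines; a single rounding yields each reported figure; all derived quantities (four oxide percentages, the yield, totals, net glass mass, ignition loss) are recomputed from the weighed amounts at 1000 t of glass in full precision, exactly as printed in either problem or answer.
Per-oxide target masses for 1000 t frit:
  BaO: 1.505% × 1000 = 15.05 t
  SiO2: 83.34% × 1000 = 833.4 t
  Al2O3: 13.56% × 1000 = 135.6 t
  Na2O: 1.598% × 1000 = 15.98 t
Mass-balance tally per oxide working from each reported weight, against the basis in use (oxide sums agree with the targets modulo rounding of the values):
  BaO: 19.44·0.7743 = 15.05 t (target 15.05 t)
  SiO2: 144.2·0.6823 + 738.8·0.9949 = 833.4 t (target 833.4 t)
  Al2O3: 144.2·0.1942 + 105.8·0.9960 + 738.8·0.003000 = 135.6 t (target 135.6 t)
  Na2O: 144.2·0.1108 = 15.98 t (target 15.98 t)
Glass-mass bookkeeping: Σ batch − LOI loss = 1000 t (summing oxide targets gives 1000 t; stated basis 1000 t — deltas are rounding alone).
Total batch = Σ batch = 1008 t; LOI loss = Σ batch·LOI = 8.194 t; as yield: glass ÷ batch → 99.19%.

Revised batch per 1000 t frit:
  albite: 144.2 t
  alumina: 105.8 t
  sand: 738.8 t
  witherite: 19.44 t
Total batch = 1008 t; LOI loss = 8.194 t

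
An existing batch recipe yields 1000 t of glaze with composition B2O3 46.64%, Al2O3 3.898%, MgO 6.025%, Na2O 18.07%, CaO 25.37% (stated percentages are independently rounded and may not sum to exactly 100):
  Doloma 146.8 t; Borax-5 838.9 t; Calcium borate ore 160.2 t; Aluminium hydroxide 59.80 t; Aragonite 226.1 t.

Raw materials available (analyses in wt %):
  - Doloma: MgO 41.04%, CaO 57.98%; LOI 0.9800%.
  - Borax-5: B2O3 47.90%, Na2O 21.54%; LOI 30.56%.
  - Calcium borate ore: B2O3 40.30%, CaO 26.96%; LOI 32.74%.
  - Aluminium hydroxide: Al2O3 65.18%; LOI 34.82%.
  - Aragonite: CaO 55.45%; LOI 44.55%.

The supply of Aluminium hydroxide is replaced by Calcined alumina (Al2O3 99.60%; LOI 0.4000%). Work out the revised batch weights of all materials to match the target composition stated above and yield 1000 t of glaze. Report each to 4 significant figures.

Mid-chain values appear, rounded to 4 significant figures, in the printout — every computation carries exact precision from first step to last. Every reported figure is rounded exactly once — all derived quantities are carried at full precision (five oxide percentages, ignition loss, the totals, yield, net glass mass) starting from the weights for 1000 t of glass, as quoted within question or answer.
Oxide mass targets, per 1000 t glaze:
  B2O3: 46.64% × 1000 = 466.4 t
  Al2O3: 3.898% × 1000 = 38.98 t
  MgO: 6.025% × 1000 = 60.25 t
  Na2O: 18.07% × 1000 = 180.7 t
  CaO: 25.37% × 1000 = 253.7 t
Oxide-by-oxide audit with the batch weights as given, on the stated basis (delivered sums recover each target inside rounding margins):
  B2O3: 838.9·0.4790 + 160.2·0.4030 = 466.4 t (target 466.4 t)
  Al2O3: 39.14·0.9960 = 38.98 t (target 38.98 t)
  MgO: 146.8·0.4104 = 60.25 t (target 60.25 t)
  Na2O: 838.9·0.2154 = 180.7 t (target 180.7 t)
  CaO: 146.8·0.5798 + 160.2·0.2696 + 226.1·0.5545 = 253.7 t (target 253.7 t)
Glass-mass closure: whole batch net of LOI = 1000 t (the Σ of target masses is 1000 t; with the basis standing at 1000 t — any gap is answer rounding).
Summing the batch: Σ batch = 1411 t; Σ batch·LOI gives LOI loss = 411.1 t; yield, glass over the total, = 70.86%.

Revised batch per 1000 t glaze:
  Doloma: 146.8 t
  Borax-5: 838.9 t
  Calcium borate ore: 160.2 t
  Calcined alumina: 39.14 t
  Aragonite: 226.1 t
Total batch = 1411 t; LOI loss = 411.1 t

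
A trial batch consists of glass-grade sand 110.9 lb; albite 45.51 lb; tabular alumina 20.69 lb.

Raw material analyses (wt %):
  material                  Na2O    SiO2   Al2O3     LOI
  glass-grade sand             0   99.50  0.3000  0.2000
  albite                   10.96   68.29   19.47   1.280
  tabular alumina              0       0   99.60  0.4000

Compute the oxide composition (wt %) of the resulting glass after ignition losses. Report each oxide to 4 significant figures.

Glass mass = 176.2 lb (batch 177.1 − LOI 0.8871).
Composition: Na2O 2.831%, SiO2 80.26%, Al2O3 16.91%

All internal work keeps full float precision all the way through — rounding to four significant digits governs every in-between result as displayed — every reported result is rounded a single time. All derived quantities (net glass mass, the totals, three oxide percentages, LOI, the yield) are re-derived from the weighed amounts on 176.2 lb of glass in full precision exactly as shown in question or answer.
Per-oxide mass from batch:
  Na2O: 45.51·0.1096 = 4.988 lb
  SiO2: 110.9·0.9950 + 45.51·0.6829 = 141.4 lb
  Al2O3: 110.9·0.003000 + 45.51·0.1947 + 20.69·0.9960 = 29.80 lb
LOI: 110.9·0.002000 + 45.51·0.01280 + 20.69·0.004000 = 0.8871 lb
Glass = total batch minus LOI = 177.1 − 0.8871 = 176.2 lb (matching Σ of the oxides)
percent by weight: oxide/glass ×100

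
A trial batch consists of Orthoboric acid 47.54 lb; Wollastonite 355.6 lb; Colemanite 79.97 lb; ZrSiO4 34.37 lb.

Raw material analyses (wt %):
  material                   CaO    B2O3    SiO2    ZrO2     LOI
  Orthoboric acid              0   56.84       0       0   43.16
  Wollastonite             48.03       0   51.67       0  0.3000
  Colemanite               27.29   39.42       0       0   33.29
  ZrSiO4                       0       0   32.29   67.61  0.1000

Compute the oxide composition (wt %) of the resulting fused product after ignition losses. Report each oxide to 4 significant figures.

Intermediates are printed with 4-significant-digit rounding in the printout; all arithmetic runs at exact precision in all steps. Each reported result sees exactly one rounding — the derived quantities (LOI, yield, four oxide percentages, glass mass, totals) are carried in exact precision using the weight values on 469.2 lb of glass as quoted within the question or the answer.
Oxide masses out of the charge:
  CaO: 355.6·0.4803 + 79.97·0.2729 = 192.6 lb
  B2O3: 47.54·0.5684 + 79.97·0.3942 = 58.55 lb
  SiO2: 355.6·0.5167 + 34.37·0.3229 = 194.8 lb
  ZrO2: 34.37·0.6761 = 23.24 lb
LOI: 47.54·0.4316 + 355.6·0.003000 + 79.97·0.3329 + 34.37·0.001000 = 48.24 lb
Glass mass = batch − LOI = 517.5 − 48.24 = 469.2 lb (= the summed oxide contributions)
each wt % is 100 × oxide ÷ glass

Glass mass = 469.2 lb (batch 517.5 − LOI 48.24).
Composition: CaO 41.05%, B2O3 12.48%, SiO2 41.52%, ZrO2 4.952%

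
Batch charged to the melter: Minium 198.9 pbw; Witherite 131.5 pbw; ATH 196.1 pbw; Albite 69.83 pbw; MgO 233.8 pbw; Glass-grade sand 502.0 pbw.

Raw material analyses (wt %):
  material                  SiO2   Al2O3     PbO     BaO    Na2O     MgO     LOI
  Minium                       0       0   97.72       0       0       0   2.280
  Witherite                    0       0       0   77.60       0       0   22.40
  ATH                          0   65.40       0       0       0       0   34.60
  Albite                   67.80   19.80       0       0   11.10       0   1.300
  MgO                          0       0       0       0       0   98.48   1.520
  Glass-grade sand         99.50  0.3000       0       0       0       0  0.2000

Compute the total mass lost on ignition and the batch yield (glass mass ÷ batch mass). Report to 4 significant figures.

LOI loss = 107.3 pbw; glass = 1225 pbw; yield = 91.94%

All arithmetic keeps full precision at every stage — values along the way are shown rounded to 4 significant figures alongside each step. Exactly one rounding is applied to each reported number; the derived quantities are re-derived starting from the weights at 1225 pbw of glass in exact precision (the yield, six oxide percentages, glass mass, LOI, totals), exactly as shown in the problem or the answer.
Material-by-material LOI:
  Minium: 198.9 × 0.02280 = 4.535 pbw
  Witherite: 131.5 × 0.2240 = 29.46 pbw
  ATH: 196.1 × 0.3460 = 67.85 pbw
  Albite: 69.83 × 0.01300 = 0.9078 pbw
  MgO: 233.8 × 0.01520 = 3.554 pbw
  Glass-grade sand: 502.0 × 0.002000 = 1.004 pbw
Total LOI = 107.3 pbw
Glass = batch − LOI = 1332 − 107.3 = 1225 pbw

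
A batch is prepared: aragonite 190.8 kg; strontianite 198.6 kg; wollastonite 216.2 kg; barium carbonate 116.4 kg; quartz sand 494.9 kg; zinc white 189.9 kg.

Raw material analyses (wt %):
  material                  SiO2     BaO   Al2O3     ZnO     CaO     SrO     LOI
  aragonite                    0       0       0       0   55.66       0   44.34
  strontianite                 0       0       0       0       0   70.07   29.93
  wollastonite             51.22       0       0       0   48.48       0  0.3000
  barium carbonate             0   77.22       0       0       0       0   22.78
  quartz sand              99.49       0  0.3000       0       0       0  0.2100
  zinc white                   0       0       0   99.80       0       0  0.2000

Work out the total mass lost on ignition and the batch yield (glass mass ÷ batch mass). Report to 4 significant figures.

LOI loss = 172.6 kg; glass = 1234 kg; yield = 87.73%

Intermediates appear, rounded to four significant digits, at each printed step. Each numeric step runs at full precision end to end — each reported result is rounded only once; derived quantities are re-derived from the batch weights at 1234 kg of glass in full precision (six oxide percentages, yield, net glass mass, totals, LOI) as quoted within the problem or the answer.
Per-material ignition loss:
  aragonite: 190.8 × 0.4434 = 84.60 kg
  strontianite: 198.6 × 0.2993 = 59.44 kg
  wollastonite: 216.2 × 0.003000 = 0.6486 kg
  barium carbonate: 116.4 × 0.2278 = 26.52 kg
  quartz sand: 494.9 × 0.002100 = 1.039 kg
  zinc white: 189.9 × 0.002000 = 0.3798 kg
Total LOI = 172.6 kg
Glass = batch − LOI = 1407 − 172.6 = 1234 kg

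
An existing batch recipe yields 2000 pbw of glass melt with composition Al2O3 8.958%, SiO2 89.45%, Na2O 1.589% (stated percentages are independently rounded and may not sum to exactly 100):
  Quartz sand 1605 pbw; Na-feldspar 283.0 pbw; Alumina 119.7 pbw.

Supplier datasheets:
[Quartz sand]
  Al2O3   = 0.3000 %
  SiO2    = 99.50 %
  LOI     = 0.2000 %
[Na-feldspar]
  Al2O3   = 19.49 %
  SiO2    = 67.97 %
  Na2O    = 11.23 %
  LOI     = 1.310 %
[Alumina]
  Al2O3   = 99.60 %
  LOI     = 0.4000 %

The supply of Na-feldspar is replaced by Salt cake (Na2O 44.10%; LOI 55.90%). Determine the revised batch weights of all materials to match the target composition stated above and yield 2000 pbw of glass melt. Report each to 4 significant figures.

Revised batch per 2000 pbw glass melt:
  Quartz sand: 1798 pbw
  Salt cake: 72.06 pbw
  Alumina: 174.5 pbw
Total batch = 2045 pbw; LOI loss = 44.58 pbw

Intermediates appear with 4-significant-digit rounding in the printout; the working math keeps full precision in all steps; each reported result takes exactly one rounding. The derived quantities (three oxide percentages, glass mass, LOI, yield, the totals) are rebuilt at full float precision from the weighed amounts on 2000 pbw of glass as given in problem or answer.
Target oxide masses per 2000 pbw glass melt:
  Al2O3: 8.958% × 2000 = 179.2 pbw
  SiO2: 89.45% × 2000 = 1789 pbw
  Na2O: 1.589% × 2000 = 31.78 pbw
Oxide-by-oxide audit with the batch weights as given, per the basis as stated (summed amounts equal target values modulo rounding of the values):
  Al2O3: 1798·0.003000 + 174.5·0.9960 = 179.2 pbw (target 179.2 pbw)
  SiO2: 1798·0.9950 = 1789 pbw (target 1789 pbw)
  Na2O: 72.06·0.4410 = 31.78 pbw (target 31.78 pbw)
Glass-mass bookkeeping: total charge less LOI = 2000 pbw (per-oxide target masses sum to 2000 pbw; versus the stated basis of 2000 pbw — deltas are rounding alone).
Adding the batch up: Σ batch = 2045 pbw; the LOI term Σ batch·LOI equals 44.58 pbw; yield, glass over the total, = 97.82%.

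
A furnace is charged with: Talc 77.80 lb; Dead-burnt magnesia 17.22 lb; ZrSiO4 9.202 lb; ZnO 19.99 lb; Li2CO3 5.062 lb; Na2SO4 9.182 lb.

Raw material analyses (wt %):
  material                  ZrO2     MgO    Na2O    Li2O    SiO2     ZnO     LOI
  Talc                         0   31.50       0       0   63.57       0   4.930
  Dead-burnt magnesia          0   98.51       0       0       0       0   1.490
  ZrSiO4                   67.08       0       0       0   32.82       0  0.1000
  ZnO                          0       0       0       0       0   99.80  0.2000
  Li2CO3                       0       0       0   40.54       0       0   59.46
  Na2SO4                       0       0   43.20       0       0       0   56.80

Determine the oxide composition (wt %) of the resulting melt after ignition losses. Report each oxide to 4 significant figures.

Glass mass = 126.1 lb (batch 138.5 − LOI 12.37).
Composition: ZrO2 4.895%, MgO 32.89%, Na2O 3.146%, Li2O 1.628%, SiO2 41.62%, ZnO 15.82%

The intermediate values are displayed rounded to four significant figures alongside each step; full precision is kept in all steps. Each reported result is rounded exactly once. Derived quantities, including the yield, totals, glass mass, ignition loss, six oxide percentages, are re-derived using the weight values on 126.1 lb of glass in full float precision exactly as printed in question or answer.
Delivered oxide masses:
  ZrO2: 9.202·0.6708 = 6.173 lb
  MgO: 77.80·0.3150 + 17.22·0.9851 = 41.47 lb
  Na2O: 9.182·0.4320 = 3.967 lb
  Li2O: 5.062·0.4054 = 2.052 lb
  SiO2: 77.80·0.6357 + 9.202·0.3282 = 52.48 lb
  ZnO: 19.99·0.9980 = 19.95 lb
LOI: 77.80·0.04930 + 17.22·0.01490 + 9.202·0.001000 + 19.99·0.002000 + 5.062·0.5946 + 9.182·0.5680 = 12.37 lb
Glass mass = batch − LOI = 138.5 − 12.37 = 126.1 lb (the oxide masses sum to this)
wt % = 100 × oxide mass / glass mass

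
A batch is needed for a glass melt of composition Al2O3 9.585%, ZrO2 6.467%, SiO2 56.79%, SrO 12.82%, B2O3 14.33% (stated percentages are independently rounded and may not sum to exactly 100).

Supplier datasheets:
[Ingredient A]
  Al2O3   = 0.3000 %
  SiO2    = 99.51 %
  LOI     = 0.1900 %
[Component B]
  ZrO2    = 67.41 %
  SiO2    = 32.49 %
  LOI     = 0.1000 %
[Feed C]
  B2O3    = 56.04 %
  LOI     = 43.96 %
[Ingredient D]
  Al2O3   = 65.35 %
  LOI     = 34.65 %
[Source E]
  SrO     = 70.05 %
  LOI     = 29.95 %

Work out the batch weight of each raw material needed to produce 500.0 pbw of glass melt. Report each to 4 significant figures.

All internal work maintains full precision at each step. Intermediates are printed, with 4-significant-digit rounding, across the worked steps — each reported result sees exactly one rounding; derived quantities, which include yield, LOI, the totals, five oxide percentages, net glass mass, are carried in full float precision, as set out in question or answer, using the weight values at 500.0 pbw of glass.
Per-oxide target masses for 500.0 pbw glass melt:
  Al2O3: 9.585% × 500.0 = 47.92 pbw
  ZrO2: 6.467% × 500.0 = 32.34 pbw
  SiO2: 56.79% × 500.0 = 284.0 pbw
  SrO: 12.82% × 500.0 = 64.10 pbw
  B2O3: 14.33% × 500.0 = 71.65 pbw
Sums-versus-targets review applying the batch weights above, against the basis in use (target by target, the sums agree net of answer rounding effects):
  Al2O3: 269.7·0.003000 + 72.10·0.6535 = 47.93 pbw (target 47.92 pbw)
  ZrO2: 47.97·0.6741 = 32.34 pbw (target 32.34 pbw)
  SiO2: 269.7·0.9951 + 47.97·0.3249 = 284.0 pbw (target 284.0 pbw)
  SrO: 91.51·0.7005 = 64.10 pbw (target 64.10 pbw)
  B2O3: 127.9·0.5604 = 71.68 pbw (target 71.65 pbw)
Consistency of the glass mass: Σ batch − LOI loss = 500.0 pbw (summing oxide targets gives 500.0 pbw; stated basis 500.0 pbw — deltas are rounding alone).
Batch grand total — Σ batch = 609.2 pbw; LOI loss = Σ batch·LOI = 109.2 pbw; the yield ratio, glass ÷ batch: 82.08%.

Batch per 500.0 pbw glass melt:
  Ingredient A: 269.7 pbw
  Component B: 47.97 pbw
  Feed C: 127.9 pbw
  Ingredient D: 72.10 pbw
  Source E: 91.51 pbw
Total batch = 609.2 pbw; LOI loss = 109.2 pbw; yield = 82.08%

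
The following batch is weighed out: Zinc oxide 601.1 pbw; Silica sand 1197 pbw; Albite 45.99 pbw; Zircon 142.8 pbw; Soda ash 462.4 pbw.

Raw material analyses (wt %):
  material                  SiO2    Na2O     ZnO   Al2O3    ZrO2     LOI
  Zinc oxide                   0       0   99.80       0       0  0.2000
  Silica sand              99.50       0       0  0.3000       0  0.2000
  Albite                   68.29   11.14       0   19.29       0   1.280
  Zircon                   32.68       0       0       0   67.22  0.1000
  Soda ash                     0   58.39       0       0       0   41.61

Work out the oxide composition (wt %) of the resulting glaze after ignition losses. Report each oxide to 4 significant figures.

Glass mass = 2253 pbw (batch 2449 − LOI 196.7).
Composition: SiO2 56.34%, Na2O 12.21%, ZnO 26.63%, Al2O3 0.5533%, ZrO2 4.261%

All arithmetic keeps exact precision end to end; intermediates appear, rounded to four significant digits, as written; each reported figure is rounded exactly once. All derived quantities, which include LOI, the totals, the five compositions, the yield, glass mass, are rebuilt at full float precision, exactly as shown in the problem or answer text, starting from the weights per 2253 pbw of glass.
Oxide masses out of the charge:
  SiO2: 1197·0.9950 + 45.99·0.6829 + 142.8·0.3268 = 1269 pbw
  Na2O: 45.99·0.1114 + 462.4·0.5839 = 275.1 pbw
  ZnO: 601.1·0.9980 = 599.9 pbw
  Al2O3: 1197·0.003000 + 45.99·0.1929 = 12.46 pbw
  ZrO2: 142.8·0.6722 = 95.99 pbw
LOI: 601.1·0.002000 + 1197·0.002000 + 45.99·0.01280 + 142.8·0.001000 + 462.4·0.4161 = 196.7 pbw
batch − LOI leaves glass = 2449 − 196.7 = 2253 pbw (= the summed oxide contributions)
wt % = oxide mass / glass mass × 100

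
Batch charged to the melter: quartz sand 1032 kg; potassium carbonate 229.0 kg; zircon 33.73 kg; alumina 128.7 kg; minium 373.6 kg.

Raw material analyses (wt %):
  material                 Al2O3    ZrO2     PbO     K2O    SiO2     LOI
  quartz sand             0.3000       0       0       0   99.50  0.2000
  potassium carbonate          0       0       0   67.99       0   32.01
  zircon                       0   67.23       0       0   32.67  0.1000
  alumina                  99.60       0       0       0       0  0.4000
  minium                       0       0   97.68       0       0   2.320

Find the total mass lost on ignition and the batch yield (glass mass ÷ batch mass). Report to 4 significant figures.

LOI loss = 84.58 kg; glass = 1712 kg; yield = 95.29%

Every computation runs at full float precision throughout; mid-chain values are displayed, with 4-significant-digit rounding, across the worked steps. Every reported number is rounded a single time — the derived quantities (net glass mass, the five compositions, the totals, LOI, the yield) are rebuilt starting from the weights on 1712 kg of glass in exact precision exactly as shown in the problem or answer text.
Ignition loss by material:
  quartz sand: 1032 × 0.002000 = 2.064 kg
  potassium carbonate: 229.0 × 0.3201 = 73.30 kg
  zircon: 33.73 × 0.001000 = 0.03373 kg
  alumina: 128.7 × 0.004000 = 0.5148 kg
  minium: 373.6 × 0.02320 = 8.668 kg
Total LOI = 84.58 kg
Glass = batch − LOI = 1797 − 84.58 = 1712 kg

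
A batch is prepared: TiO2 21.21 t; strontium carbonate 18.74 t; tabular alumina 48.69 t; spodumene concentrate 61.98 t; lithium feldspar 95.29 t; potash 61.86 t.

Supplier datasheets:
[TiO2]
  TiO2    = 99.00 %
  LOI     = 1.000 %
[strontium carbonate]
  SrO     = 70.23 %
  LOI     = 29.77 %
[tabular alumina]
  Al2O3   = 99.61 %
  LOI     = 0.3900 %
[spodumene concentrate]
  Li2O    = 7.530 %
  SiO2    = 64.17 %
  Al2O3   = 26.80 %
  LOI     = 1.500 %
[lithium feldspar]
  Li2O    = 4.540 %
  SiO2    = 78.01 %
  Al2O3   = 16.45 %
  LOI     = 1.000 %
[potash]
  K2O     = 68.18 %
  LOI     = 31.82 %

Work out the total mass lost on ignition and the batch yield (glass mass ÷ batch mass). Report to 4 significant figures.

LOI loss = 27.55 t; glass = 280.2 t; yield = 91.05%

All internal work keeps exact precision from first step to last; values along the way are printed, rounded to 4 significant figures, in the working; every reported value takes a single rounding; all derived quantities (totals, six oxide percentages, net glass mass, ignition loss, the yield) are computed at full float precision from the weighed amounts on 280.2 t of glass as given in either problem or answer.
LOI of each material in turn:
  TiO2: 21.21 × 0.01000 = 0.2121 t
  strontium carbonate: 18.74 × 0.2977 = 5.579 t
  tabular alumina: 48.69 × 0.003900 = 0.1899 t
  spodumene concentrate: 61.98 × 0.01500 = 0.9297 t
  lithium feldspar: 95.29 × 0.01000 = 0.9529 t
  potash: 61.86 × 0.3182 = 19.68 t
Total LOI = 27.55 t
Glass = batch − LOI = 307.8 − 27.55 = 280.2 t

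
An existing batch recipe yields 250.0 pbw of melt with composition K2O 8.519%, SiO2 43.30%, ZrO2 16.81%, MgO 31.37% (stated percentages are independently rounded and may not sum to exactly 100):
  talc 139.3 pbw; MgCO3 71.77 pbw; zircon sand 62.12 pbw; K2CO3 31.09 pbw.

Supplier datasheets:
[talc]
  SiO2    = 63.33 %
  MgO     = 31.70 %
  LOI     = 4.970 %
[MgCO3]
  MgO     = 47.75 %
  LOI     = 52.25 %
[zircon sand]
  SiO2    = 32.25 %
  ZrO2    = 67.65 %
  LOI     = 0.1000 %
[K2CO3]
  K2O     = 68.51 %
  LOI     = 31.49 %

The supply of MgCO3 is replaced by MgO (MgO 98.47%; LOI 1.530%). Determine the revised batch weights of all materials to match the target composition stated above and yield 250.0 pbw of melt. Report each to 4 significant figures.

Revised batch per 250.0 pbw melt:
  talc: 139.3 pbw
  MgO: 34.80 pbw
  zircon sand: 62.12 pbw
  K2CO3: 31.09 pbw
Total batch = 267.3 pbw; LOI loss = 17.31 pbw

Intermediates appear rounded to four significant digits in the printout — the working math maintains full precision end to end — every reported result receives exactly one rounding; the derived quantities, including the totals, four oxide percentages, the yield, LOI, net glass mass, are re-derived starting from the weights at 250.0 pbw of glass in exact precision, as quoted within problem or answer.
Target oxide masses per 250.0 pbw melt:
  K2O: 8.519% × 250.0 = 21.30 pbw
  SiO2: 43.30% × 250.0 = 108.2 pbw
  ZrO2: 16.81% × 250.0 = 42.02 pbw
  MgO: 31.37% × 250.0 = 78.42 pbw
Oxide-by-oxide audit applying the batch weights above, under the basis named above (every target is met by its sum inside rounding margins):
  K2O: 31.09·0.6851 = 21.30 pbw (target 21.30 pbw)
  SiO2: 139.3·0.6333 + 62.12·0.3225 = 108.3 pbw (target 108.2 pbw)
  ZrO2: 62.12·0.6765 = 42.02 pbw (target 42.02 pbw)
  MgO: 139.3·0.3170 + 34.80·0.9847 = 78.43 pbw (target 78.42 pbw)
The glass-mass cross-check: batch total minus LOI = 250.0 pbw (oxide target masses add up to 250.0 pbw; versus the stated basis of 250.0 pbw — gaps are rounding artifacts).
Batch grand total — Σ batch = 267.3 pbw; the LOI term Σ batch·LOI equals 17.31 pbw; yield, glass over the total, = 93.53%.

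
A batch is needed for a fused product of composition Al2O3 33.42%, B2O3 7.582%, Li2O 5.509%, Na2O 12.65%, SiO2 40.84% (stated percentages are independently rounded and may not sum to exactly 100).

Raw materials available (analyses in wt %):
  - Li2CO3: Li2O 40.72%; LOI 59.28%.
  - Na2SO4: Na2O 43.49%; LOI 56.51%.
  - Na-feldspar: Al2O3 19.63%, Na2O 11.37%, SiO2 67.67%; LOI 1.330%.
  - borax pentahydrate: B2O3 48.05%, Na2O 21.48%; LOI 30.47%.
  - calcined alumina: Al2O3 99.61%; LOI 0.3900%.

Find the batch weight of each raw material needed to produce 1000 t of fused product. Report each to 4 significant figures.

Intermediates are displayed (rounded to 4 significant digits) on the page. Each numeric step carries full precision at every stage. Each reported figure is rounded just once — derived quantities are rebuilt using the weight values per 1000 t of glass at full float precision (the totals, five oxide percentages, LOI, the yield, glass mass), as written in the problem or answer text.
Target oxide masses per 1000 t fused product:
  Al2O3: 33.42% × 1000 = 334.2 t
  B2O3: 7.582% × 1000 = 75.82 t
  Li2O: 5.509% × 1000 = 55.09 t
  Na2O: 12.65% × 1000 = 126.5 t
  SiO2: 40.84% × 1000 = 408.4 t
Sums-versus-targets review with the batch weights as given, under the basis named above (summed amounts equal target values modulo rounding of the values):
  Al2O3: 603.5·0.1963 + 216.6·0.9961 = 334.2 t (target 334.2 t)
  B2O3: 157.8·0.4805 = 75.82 t (target 75.82 t)
  Li2O: 135.3·0.4072 = 55.09 t (target 55.09 t)
  Na2O: 55.15·0.4349 + 603.5·0.1137 + 157.8·0.2148 = 126.5 t (target 126.5 t)
  SiO2: 603.5·0.6767 = 408.4 t (target 408.4 t)
Glass-mass sanity pass: total batch − LOI = 1000 t (the targets, summed, come to 1000 t; the stated basis being 1000 t — a pure rounding effect).
Batch total: Σ batch = 1168 t; LOI removed, Σ of batch·LOI: 168.3 t; as yield: glass ÷ batch → 85.59%.

Batch per 1000 t fused product:
  Li2CO3: 135.3 t
  Na2SO4: 55.15 t
  Na-feldspar: 603.5 t
  borax pentahydrate: 157.8 t
  calcined alumina: 216.6 t
Total batch = 1168 t; LOI loss = 168.3 t; yield = 85.59%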